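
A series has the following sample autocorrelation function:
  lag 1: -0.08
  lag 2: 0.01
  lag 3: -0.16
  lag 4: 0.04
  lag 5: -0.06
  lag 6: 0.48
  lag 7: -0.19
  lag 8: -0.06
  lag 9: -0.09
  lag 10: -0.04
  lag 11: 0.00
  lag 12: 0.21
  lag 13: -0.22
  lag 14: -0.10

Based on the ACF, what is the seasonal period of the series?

6

The largest autocorrelation is r_6 = 0.48, with a weaker echo at lag 12 (0.21); the remaining lags stay at or below 0.04.
The dominant spike at lag 6 indicates a seasonal period of 6.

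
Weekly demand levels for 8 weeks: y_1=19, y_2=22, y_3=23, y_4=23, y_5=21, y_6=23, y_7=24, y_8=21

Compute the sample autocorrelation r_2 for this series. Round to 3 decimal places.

-0.333

Mean ȳ = (19 + 22 + 23 + 23 + 21 + 23 + 24 + 21)/8 = 22.0000
Deviations from mean: -3.0000, 0.0000, 1.0000, 1.0000, -1.0000, 1.0000, 2.0000, -1.0000
Numerator Σ_{t=1}^{6}(y_t−ȳ)(y_{t+2}−ȳ) = -6.0000
Denominator Σ(y_t−ȳ)² = 18.0000
r_2 = -6.0000 / 18.0000 = -0.333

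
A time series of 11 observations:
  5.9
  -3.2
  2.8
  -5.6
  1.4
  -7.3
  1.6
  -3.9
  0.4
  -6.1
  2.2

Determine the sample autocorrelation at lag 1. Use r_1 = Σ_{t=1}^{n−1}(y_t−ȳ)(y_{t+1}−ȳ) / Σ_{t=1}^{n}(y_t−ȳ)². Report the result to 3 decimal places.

Mean ȳ = (5.9 − 3.2 + 2.8 − 5.6 + 1.4 − 7.3 + 1.6 − 3.9 + 0.4 − 6.1 + 2.2)/11 = -1.0727
Numerator Σ_{t=1}^{10}(y_t−ȳ)(y_{t+1}−ȳ) = -119.4180
Denominator Σ(y_t−ȳ)² = 186.8218
r_1 = -119.4180 / 186.8218 = -0.639

-0.639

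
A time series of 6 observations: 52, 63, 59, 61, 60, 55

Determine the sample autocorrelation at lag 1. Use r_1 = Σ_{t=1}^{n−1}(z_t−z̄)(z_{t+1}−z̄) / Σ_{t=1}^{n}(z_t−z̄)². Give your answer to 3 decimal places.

Mean z̄ = (52 + 63 + 59 + 61 + 60 + 55)/6 = 58.3333
Deviations from mean: -6.3333, 4.6667, 0.6667, 2.6667, 1.6667, -3.3333
Σ(z_t−z̄)(z_{t+1}−z̄) = (-29.5556) + (3.1111) + (1.7778) + (4.4444) + (-5.5556) = -25.7778
Denominator Σ(z_t−z̄)² = 83.3333
r_1 = -25.7778 / 83.3333 = -0.309

-0.309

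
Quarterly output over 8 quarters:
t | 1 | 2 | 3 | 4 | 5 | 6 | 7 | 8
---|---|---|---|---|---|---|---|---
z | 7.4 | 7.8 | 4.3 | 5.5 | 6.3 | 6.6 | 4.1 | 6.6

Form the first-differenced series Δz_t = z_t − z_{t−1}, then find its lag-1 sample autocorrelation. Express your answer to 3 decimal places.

-0.439

First differences Δz: 0.4, -3.5, 1.2, 0.8, 0.3, -2.5, 2.5
Mean of differences = -0.1143
Numerator Σ(Δz_t−Δz̄)(Δz_{t+1}−Δz̄) = -11.8359
Denominator Σ(Δz_t−Δz̄)² = 26.9886
r_1(Δz) = -11.8359 / 26.9886 = -0.439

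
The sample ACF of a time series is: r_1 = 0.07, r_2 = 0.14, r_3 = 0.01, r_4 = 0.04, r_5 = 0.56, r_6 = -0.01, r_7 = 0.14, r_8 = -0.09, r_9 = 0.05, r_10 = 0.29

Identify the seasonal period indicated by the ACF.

5

The largest autocorrelation is r_5 = 0.56, with a weaker echo at lag 10 (0.29); the remaining lags stay at or below 0.14.
The dominant spike at lag 5 indicates a seasonal period of 5.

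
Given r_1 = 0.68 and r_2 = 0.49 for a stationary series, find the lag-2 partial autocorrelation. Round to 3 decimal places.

φ_{22} = (r_2 − r_1²) / (1 − r_1²)
r_1² = (0.68)² = 0.4624
Numerator = 0.49 − 0.4624 = 0.0276; denominator = 1 − 0.4624 = 0.5376
φ_{22} = 0.0276 / 0.5376 = 0.051

0.051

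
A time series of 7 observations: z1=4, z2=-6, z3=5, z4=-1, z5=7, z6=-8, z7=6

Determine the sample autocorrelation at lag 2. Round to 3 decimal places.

Mean z̄ = (4 − 6 + 5 − 1 + 7 − 8 + 6)/7 = 1.0000
Σ(z_t−z̄)(z_{t+2}−z̄) = (12.0000) + (14.0000) + (24.0000) + (18.0000) + (30.0000) = 98.0000
Denominator Σ(z_t−z̄)² = 220.0000
r_2 = 98.0000 / 220.0000 = 0.445

0.445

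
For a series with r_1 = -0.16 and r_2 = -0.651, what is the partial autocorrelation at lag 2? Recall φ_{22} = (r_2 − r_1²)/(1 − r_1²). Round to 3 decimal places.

-0.694

φ_{22} = (r_2 − r_1²) / (1 − r_1²)
r_1² = (-0.16)² = 0.0256
Numerator = -0.651 − 0.0256 = -0.6766; denominator = 1 − 0.0256 = 0.9744
φ_{22} = -0.6766 / 0.9744 = -0.694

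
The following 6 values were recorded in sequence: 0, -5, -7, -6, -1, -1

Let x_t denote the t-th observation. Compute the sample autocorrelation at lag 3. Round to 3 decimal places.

Mean x̄ = (0 − 5 − 7 − 6 − 1 − 1)/6 = -3.3333
Deviations from mean: 3.3333, -1.6667, -3.6667, -2.6667, 2.3333, 2.3333
Numerator Σ_{t=1}^{3}(x_t−x̄)(x_{t+3}−x̄) = -21.3333
Denominator Σ(x_t−x̄)² = 45.3333
r_3 = -21.3333 / 45.3333 = -0.471

-0.471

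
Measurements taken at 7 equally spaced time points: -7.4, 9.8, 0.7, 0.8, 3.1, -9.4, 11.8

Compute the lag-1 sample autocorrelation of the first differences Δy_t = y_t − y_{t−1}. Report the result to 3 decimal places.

-0.431

First differences Δy: 17.2, -9.1, 0.1, 2.3, -12.5, 21.2
Mean of differences = 3.2000
Numerator Σ(Δy_t−Δȳ)(Δy_{t+1}−Δȳ) = -399.7500
Denominator Σ(Δy_t−Δȳ)² = 928.2000
r_1(Δy) = -399.7500 / 928.2000 = -0.431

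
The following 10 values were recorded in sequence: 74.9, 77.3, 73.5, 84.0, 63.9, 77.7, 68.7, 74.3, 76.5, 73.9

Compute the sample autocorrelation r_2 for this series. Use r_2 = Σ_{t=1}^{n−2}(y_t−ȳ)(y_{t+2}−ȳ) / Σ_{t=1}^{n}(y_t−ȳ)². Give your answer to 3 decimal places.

Mean ȳ = (74.9 + 77.3 + 73.5 + 84.0 + 63.9 + 77.7 + 68.7 + 74.3 + 76.5 + 73.9)/10 = 74.4700
Numerator Σ_{t=1}^{8}(y_t−ȳ)(y_{t+2}−ȳ) = 116.4112
Denominator Σ(y_t−ȳ)² = 259.8810
r_2 = 116.4112 / 259.8810 = 0.448

0.448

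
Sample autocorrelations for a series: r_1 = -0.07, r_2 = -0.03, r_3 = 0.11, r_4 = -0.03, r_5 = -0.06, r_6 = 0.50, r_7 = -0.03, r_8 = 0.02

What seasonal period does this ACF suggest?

The largest autocorrelation is r_6 = 0.50; the remaining lags stay at or below 0.11.
The dominant spike at lag 6 indicates a seasonal period of 6.

6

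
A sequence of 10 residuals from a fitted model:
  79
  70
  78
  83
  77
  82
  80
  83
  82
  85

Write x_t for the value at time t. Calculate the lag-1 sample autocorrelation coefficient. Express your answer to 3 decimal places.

Mean x̄ = (79 + 70 + 78 + 83 + 77 + 82 + 80 + 83 + 82 + 85)/10 = 79.9000
Numerator Σ_{t=1}^{9}(x_t−x̄)(x_{t+1}−x̄) = 24.4900
Denominator Σ(x_t−x̄)² = 164.9000
r_1 = 24.4900 / 164.9000 = 0.149

0.149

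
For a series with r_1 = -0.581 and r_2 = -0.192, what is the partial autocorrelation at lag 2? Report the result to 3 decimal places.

-0.799

φ_{22} = (r_2 − r_1²) / (1 − r_1²)
r_1² = (-0.581)² = 0.337561
Numerator = -0.192 − 0.3376 = -0.5296; denominator = 1 − 0.3376 = 0.6624
φ_{22} = -0.5296 / 0.6624 = -0.799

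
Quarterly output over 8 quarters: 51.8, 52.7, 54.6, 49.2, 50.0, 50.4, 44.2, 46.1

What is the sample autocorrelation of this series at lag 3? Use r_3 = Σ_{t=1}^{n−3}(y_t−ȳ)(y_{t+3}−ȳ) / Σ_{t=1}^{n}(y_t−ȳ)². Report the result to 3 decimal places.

0.060

Mean ȳ = (51.8 + 52.7 + 54.6 + 49.2 + 50.0 + 50.4 + 44.2 + 46.1)/8 = 49.8750
Numerator Σ_{t=1}^{5}(y_t−ȳ)(y_{t+3}−ȳ) = 4.8931
Denominator Σ(y_t−ȳ)² = 81.2150
r_3 = 4.8931 / 81.2150 = 0.060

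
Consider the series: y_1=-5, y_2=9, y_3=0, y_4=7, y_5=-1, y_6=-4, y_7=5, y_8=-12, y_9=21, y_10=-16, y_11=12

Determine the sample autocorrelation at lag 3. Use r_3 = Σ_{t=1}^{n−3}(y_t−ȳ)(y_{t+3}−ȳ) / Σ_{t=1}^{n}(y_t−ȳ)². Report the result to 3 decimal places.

Mean ȳ = (-5 + 9 + 0 + 7 − 1 − 4 + 5 − 12 + 21 − 16 + 12)/11 = 1.4545
Numerator Σ_{t=1}^{8}(y_t−ȳ)(y_{t+3}−ȳ) = -304.0744
Denominator Σ(y_t−ȳ)² = 1158.7273
r_3 = -304.0744 / 1158.7273 = -0.262

-0.262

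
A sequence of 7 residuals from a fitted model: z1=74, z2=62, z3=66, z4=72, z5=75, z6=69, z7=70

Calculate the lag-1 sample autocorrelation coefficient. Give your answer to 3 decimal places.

-0.038

Mean z̄ = (74 + 62 + 66 + 72 + 75 + 69 + 70)/7 = 69.7143
Deviations from mean: 4.2857, -7.7143, -3.7143, 2.2857, 5.2857, -0.7143, 0.2857
Σ(z_t−z̄)(z_{t+1}−z̄) = (-33.0612) + (28.6531) + (-8.4898) + (12.0816) + (-3.7755) + (-0.2041) = -4.7959
Denominator Σ(z_t−z̄)² = 125.4286
r_1 = -4.7959 / 125.4286 = -0.038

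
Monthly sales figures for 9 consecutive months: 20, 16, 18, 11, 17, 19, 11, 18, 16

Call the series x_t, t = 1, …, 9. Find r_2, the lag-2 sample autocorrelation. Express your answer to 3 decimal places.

Mean x̄ = (20 + 16 + 18 + 11 + 17 + 19 + 11 + 18 + 16)/9 = 16.2222
Numerator Σ_{t=1}^{7}(x_t−x̄)(x_{t+2}−x̄) = -3.2099
Denominator Σ(x_t−x̄)² = 83.5556
r_2 = -3.2099 / 83.5556 = -0.038

-0.038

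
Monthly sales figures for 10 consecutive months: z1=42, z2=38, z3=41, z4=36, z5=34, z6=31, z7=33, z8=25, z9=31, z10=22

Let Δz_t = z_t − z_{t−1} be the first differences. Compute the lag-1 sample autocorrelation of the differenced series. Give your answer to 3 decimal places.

-0.764

First differences Δz: -4, 3, -5, -2, -3, 2, -8, 6, -9
Mean of differences = -2.2222
Numerator Σ(Δz_t−Δz̄)(Δz_{t+1}−Δz̄) = -155.4938
Denominator Σ(Δz_t−Δz̄)² = 203.5556
r_1(Δz) = -155.4938 / 203.5556 = -0.764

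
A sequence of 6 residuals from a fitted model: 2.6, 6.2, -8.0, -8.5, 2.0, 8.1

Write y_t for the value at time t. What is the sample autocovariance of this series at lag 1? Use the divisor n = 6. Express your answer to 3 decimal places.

6.147

Mean ȳ = (2.6 + 6.2 − 8.0 − 8.5 + 2.0 + 8.1)/6 = 0.4000
Σ_{t=1}^{5}(y_t−ȳ)(y_{t+1}−ȳ) = 36.8800
γ_1 = 36.8800 / 6 = 6.147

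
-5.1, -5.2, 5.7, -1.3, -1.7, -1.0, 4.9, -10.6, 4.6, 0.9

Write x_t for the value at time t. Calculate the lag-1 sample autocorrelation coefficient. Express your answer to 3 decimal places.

-0.467

Mean x̄ = (-5.1 − 5.2 + 5.7 − 1.3 − 1.7 − 1.0 + 4.9 − 10.6 + 4.6 + 0.9)/10 = -0.8800
Numerator Σ_{t=1}^{9}(x_t−x̄)(x_{t+1}−x̄) = -112.9024
Denominator Σ(x_t−x̄)² = 241.7160
r_1 = -112.9024 / 241.7160 = -0.467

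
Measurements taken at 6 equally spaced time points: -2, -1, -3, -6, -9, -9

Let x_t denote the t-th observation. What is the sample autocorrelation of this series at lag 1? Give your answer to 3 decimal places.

0.613

Mean x̄ = (-2 − 1 − 3 − 6 − 9 − 9)/6 = -5.0000
Deviations from mean: 3.0000, 4.0000, 2.0000, -1.0000, -4.0000, -4.0000
Σ(x_t−x̄)(x_{t+1}−x̄) = (12.0000) + (8.0000) + (-2.0000) + (4.0000) + (16.0000) = 38.0000
Denominator Σ(x_t−x̄)² = 62.0000
r_1 = 38.0000 / 62.0000 = 0.613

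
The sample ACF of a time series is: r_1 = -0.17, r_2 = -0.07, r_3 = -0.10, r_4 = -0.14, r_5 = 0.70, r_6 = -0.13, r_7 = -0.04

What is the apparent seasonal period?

5

The largest autocorrelation is r_5 = 0.70; the remaining lags stay at or below -0.04.
The dominant spike at lag 5 indicates a seasonal period of 5.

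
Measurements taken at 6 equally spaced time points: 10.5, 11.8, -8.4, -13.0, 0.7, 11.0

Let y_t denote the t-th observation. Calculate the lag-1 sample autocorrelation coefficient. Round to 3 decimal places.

Mean ȳ = (10.5 + 11.8 − 8.4 − 13.0 + 0.7 + 11.0)/6 = 2.1000
Deviations from mean: 8.4000, 9.7000, -10.5000, -15.1000, -1.4000, 8.9000
Numerator Σ_{t=1}^{5}(y_t−ȳ)(y_{t+1}−ȳ) = 146.8600
Denominator Σ(y_t−ȳ)² = 584.0800
r_1 = 146.8600 / 584.0800 = 0.251

0.251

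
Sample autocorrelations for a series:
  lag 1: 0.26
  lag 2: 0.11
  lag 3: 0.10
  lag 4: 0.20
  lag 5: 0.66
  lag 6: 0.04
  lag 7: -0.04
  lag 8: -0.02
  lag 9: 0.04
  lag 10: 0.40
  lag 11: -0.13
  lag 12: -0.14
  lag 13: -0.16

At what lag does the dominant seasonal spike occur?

5

The largest autocorrelation is r_5 = 0.66, with a weaker echo at lag 10 (0.40); the remaining lags stay at or below 0.26. The elevated value at lag 1 (0.26), dropping to 0.11 at lag 2, reflects decaying short-term dependence rather than seasonality.
The dominant spike at lag 5 indicates a seasonal period of 5.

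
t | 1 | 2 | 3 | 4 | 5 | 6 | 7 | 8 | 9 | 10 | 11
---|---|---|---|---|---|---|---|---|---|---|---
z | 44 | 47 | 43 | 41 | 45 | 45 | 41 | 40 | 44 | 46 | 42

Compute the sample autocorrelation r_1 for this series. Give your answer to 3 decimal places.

0.010

Mean z̄ = (44 + 47 + 43 + 41 + 45 + 45 + 41 + 40 + 44 + 46 + 42)/11 = 43.4545
Numerator Σ_{t=1}^{10}(z_t−z̄)(z_{t+1}−z̄) = 0.5207
Denominator Σ(z_t−z̄)² = 50.7273
r_1 = 0.5207 / 50.7273 = 0.010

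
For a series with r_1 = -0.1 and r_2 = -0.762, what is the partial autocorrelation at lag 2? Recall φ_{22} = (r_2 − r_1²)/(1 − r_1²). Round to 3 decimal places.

φ_{22} = (r_2 − r_1²) / (1 − r_1²)
r_1² = (-0.1)² = 0.01
Numerator = -0.762 − 0.0100 = -0.7720; denominator = 1 − 0.0100 = 0.9900
φ_{22} = -0.7720 / 0.9900 = -0.780

-0.780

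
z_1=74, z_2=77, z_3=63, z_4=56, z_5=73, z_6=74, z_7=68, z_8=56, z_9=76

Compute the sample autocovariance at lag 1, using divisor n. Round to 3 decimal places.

-5.812

Mean z̄ = (74 + 77 + 63 + 56 + 73 + 74 + 68 + 56 + 76)/9 = 68.5556
Σ_{t=1}^{8}(z_t−z̄)(z_{t+1}−z̄) = -52.3086
γ_1 = -52.3086 / 9 = -5.812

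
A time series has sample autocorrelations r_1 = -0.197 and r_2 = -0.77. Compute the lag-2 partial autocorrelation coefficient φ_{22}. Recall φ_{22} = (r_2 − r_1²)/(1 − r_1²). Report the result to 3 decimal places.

-0.841

φ_{22} = (r_2 − r_1²) / (1 − r_1²)
r_1² = (-0.197)² = 0.038809
Numerator = -0.77 − 0.0388 = -0.8088; denominator = 1 − 0.0388 = 0.9612
φ_{22} = -0.8088 / 0.9612 = -0.841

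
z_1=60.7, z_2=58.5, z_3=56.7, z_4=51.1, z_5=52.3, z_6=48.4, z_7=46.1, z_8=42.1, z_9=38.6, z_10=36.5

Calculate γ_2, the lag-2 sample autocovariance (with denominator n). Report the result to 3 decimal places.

Mean z̄ = (60.7 + 58.5 + 56.7 + 51.1 + 52.3 + 48.4 + 46.1 + 42.1 + 38.6 + 36.5)/10 = 49.1000
Σ_{t=1}^{8}(z_t−z̄)(z_{t+2}−z̄) = 244.8800
γ_2 = 244.8800 / 10 = 24.488

24.488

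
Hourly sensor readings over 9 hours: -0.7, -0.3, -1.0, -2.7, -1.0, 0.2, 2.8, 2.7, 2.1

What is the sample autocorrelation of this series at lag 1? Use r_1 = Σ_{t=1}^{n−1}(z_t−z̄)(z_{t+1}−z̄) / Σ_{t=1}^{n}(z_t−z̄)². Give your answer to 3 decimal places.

0.666

Mean z̄ = (-0.7 − 0.3 − 1.0 − 2.7 − 1.0 + 0.2 + 2.8 + 2.7 + 2.1)/9 = 0.2333
Numerator Σ_{t=1}^{8}(z_t−z̄)(z_{t+1}−z̄) = 19.2822
Denominator Σ(z_t−z̄)² = 28.9600
r_1 = 19.2822 / 28.9600 = 0.666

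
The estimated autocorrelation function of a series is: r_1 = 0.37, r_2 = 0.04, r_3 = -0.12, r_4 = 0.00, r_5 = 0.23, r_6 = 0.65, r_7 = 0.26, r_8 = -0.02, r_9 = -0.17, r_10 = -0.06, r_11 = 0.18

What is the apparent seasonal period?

6

The largest autocorrelation is r_6 = 0.65; the remaining lags stay at or below 0.37. The elevated value at lag 1 (0.37), dropping to 0.04 at lag 2, reflects decaying short-term dependence rather than seasonality.
The dominant spike at lag 6 indicates a seasonal period of 6.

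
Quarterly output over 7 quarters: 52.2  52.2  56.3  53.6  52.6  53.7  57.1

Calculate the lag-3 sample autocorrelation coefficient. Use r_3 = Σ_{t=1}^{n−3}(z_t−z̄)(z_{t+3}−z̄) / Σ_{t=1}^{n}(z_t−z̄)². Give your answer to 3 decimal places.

Mean z̄ = (52.2 + 52.2 + 56.3 + 53.6 + 52.6 + 53.7 + 57.1)/7 = 53.9571
Deviations from mean: -1.7571, -1.7571, 2.3429, -0.3571, -1.3571, -0.2571, 3.1429
Σ(z_t−z̄)(z_{t+3}−z̄) = (0.6276) + (2.3847) + (-0.6024) + (-1.1224) = 1.2873
Denominator Σ(z_t−z̄)² = 23.5771
r_3 = 1.2873 / 23.5771 = 0.055

0.055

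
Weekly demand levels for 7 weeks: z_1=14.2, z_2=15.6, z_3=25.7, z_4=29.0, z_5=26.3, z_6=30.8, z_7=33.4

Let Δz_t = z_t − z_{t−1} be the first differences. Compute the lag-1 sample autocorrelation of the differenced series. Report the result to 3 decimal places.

First differences Δz: 1.4, 10.1, 3.3, -2.7, 4.5, 2.6
Mean of differences = 3.2000
Numerator Σ(Δz_t−Δz̄)(Δz_{t+1}−Δz̄) = -20.7700
Denominator Σ(Δz_t−Δz̄)² = 87.7200
r_1(Δz) = -20.7700 / 87.7200 = -0.237

-0.237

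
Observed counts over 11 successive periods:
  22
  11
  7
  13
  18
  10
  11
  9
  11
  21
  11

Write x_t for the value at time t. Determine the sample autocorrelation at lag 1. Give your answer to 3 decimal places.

Mean x̄ = (22 + 11 + 7 + 13 + 18 + 10 + 11 + 9 + 11 + 21 + 11)/11 = 13.0909
Numerator Σ_{t=1}^{10}(x_t−x̄)(x_{t+1}−x̄) = -30.4628
Denominator Σ(x_t−x̄)² = 246.9091
r_1 = -30.4628 / 246.9091 = -0.123

-0.123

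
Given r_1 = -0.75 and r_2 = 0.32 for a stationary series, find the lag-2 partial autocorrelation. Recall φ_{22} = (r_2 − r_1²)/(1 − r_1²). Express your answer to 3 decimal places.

φ_{22} = (r_2 − r_1²) / (1 − r_1²)
r_1² = (-0.75)² = 0.5625
Numerator = 0.32 − 0.5625 = -0.2425; denominator = 1 − 0.5625 = 0.4375
φ_{22} = -0.2425 / 0.4375 = -0.554

-0.554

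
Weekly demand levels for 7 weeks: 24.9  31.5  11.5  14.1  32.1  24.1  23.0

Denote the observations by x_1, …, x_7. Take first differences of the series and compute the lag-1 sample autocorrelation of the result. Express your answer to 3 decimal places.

-0.328

First differences Δx: 6.6, -20.0, 2.6, 18.0, -8.0, -1.1
Mean of differences = -0.3167
Numerator Σ(Δx_t−Δx̄)(Δx_{t+1}−Δx̄) = -274.8436
Denominator Σ(Δx_t−Δx̄)² = 838.9283
r_1(Δx) = -274.8436 / 838.9283 = -0.328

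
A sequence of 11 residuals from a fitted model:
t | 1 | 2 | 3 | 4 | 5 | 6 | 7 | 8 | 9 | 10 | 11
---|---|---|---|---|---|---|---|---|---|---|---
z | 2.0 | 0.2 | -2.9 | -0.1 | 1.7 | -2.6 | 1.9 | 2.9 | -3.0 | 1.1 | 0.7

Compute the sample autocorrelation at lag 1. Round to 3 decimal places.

-0.338

Mean z̄ = (2.0 + 0.2 − 2.9 − 0.1 + 1.7 − 2.6 + 1.9 + 2.9 − 3.0 + 1.1 + 0.7)/11 = 0.1727
Numerator Σ_{t=1}^{10}(z_t−z̄)(z_{t+1}−z̄) = -15.0317
Denominator Σ(z_t−z̄)² = 44.5018
r_1 = -15.0317 / 44.5018 = -0.338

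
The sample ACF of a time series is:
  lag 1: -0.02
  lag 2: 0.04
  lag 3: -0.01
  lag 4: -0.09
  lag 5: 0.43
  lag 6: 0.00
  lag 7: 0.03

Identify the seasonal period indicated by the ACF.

5

The largest autocorrelation is r_5 = 0.43; the remaining lags stay at or below 0.04.
The dominant spike at lag 5 indicates a seasonal period of 5.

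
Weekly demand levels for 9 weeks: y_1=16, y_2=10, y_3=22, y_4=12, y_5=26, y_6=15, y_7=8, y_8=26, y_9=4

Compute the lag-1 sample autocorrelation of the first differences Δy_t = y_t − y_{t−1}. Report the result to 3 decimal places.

First differences Δy: -6, 12, -10, 14, -11, -7, 18, -22
Mean of differences = -1.5000
Numerator Σ(Δy_t−Δȳ)(Δy_{t+1}−Δȳ) = -909.2500
Denominator Σ(Δy_t−Δȳ)² = 1436.0000
r_1(Δy) = -909.2500 / 1436.0000 = -0.633

-0.633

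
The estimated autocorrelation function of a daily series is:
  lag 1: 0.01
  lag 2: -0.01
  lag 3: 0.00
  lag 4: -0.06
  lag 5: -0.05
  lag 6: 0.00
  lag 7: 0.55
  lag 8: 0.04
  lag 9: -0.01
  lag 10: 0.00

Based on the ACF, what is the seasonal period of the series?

7

The largest autocorrelation is r_7 = 0.55; the remaining lags stay at or below 0.04.
The dominant spike at lag 7 indicates a seasonal period of 7.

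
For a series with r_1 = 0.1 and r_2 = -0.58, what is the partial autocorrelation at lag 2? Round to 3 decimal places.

φ_{22} = (r_2 − r_1²) / (1 − r_1²)
r_1² = (0.1)² = 0.01
Numerator = -0.58 − 0.0100 = -0.5900; denominator = 1 − 0.0100 = 0.9900
φ_{22} = -0.5900 / 0.9900 = -0.596

-0.596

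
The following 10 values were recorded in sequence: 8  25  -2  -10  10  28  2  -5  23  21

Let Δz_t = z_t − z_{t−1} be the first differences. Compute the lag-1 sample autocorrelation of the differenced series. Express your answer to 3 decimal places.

First differences Δz: 17, -27, -8, 20, 18, -26, -7, 28, -2
Mean of differences = 1.4444
Numerator Σ(Δz_t−Δz̄)(Δz_{t+1}−Δz̄) = -580.1975
Denominator Σ(Δz_t−Δz̄)² = 3300.2222
r_1(Δz) = -580.1975 / 3300.2222 = -0.176

-0.176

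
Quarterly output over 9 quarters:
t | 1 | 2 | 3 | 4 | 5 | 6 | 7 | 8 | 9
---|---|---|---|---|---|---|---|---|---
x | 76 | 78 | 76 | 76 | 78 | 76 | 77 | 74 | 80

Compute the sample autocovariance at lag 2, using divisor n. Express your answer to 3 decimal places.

Mean x̄ = (76 + 78 + 76 + 76 + 78 + 76 + 77 + 74 + 80)/9 = 76.7778
Σ_{t=1}^{7}(x_t−x̄)(x_{t+2}−x̄) = 2.4568
γ_2 = 2.4568 / 9 = 0.273

0.273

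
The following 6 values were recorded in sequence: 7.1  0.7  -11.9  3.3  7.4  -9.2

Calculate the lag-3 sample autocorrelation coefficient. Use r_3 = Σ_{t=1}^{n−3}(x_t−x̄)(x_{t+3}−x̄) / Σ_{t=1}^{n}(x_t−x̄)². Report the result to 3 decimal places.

Mean x̄ = (7.1 + 0.7 − 11.9 + 3.3 + 7.4 − 9.2)/6 = -0.4333
Deviations from mean: 7.5333, 1.1333, -11.4667, 3.7333, 7.8333, -8.7667
Σ(x_t−x̄)(x_{t+3}−x̄) = (28.1244) + (8.8778) + (100.5244) = 137.5267
Denominator Σ(x_t−x̄)² = 341.6733
r_3 = 137.5267 / 341.6733 = 0.403

0.403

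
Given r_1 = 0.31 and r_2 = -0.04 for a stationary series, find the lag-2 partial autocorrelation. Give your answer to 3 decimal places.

-0.151

φ_{22} = (r_2 − r_1²) / (1 − r_1²)
r_1² = (0.31)² = 0.0961
Numerator = -0.04 − 0.0961 = -0.1361; denominator = 1 − 0.0961 = 0.9039
φ_{22} = -0.1361 / 0.9039 = -0.151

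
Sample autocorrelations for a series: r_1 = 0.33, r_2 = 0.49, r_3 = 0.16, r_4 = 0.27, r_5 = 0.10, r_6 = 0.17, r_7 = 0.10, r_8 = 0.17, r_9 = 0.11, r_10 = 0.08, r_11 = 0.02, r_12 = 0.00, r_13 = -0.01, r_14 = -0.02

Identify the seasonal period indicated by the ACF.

2

The largest autocorrelation is r_2 = 0.49; the remaining lags stay at or below 0.33.
The dominant spike at lag 2 indicates a seasonal period of 2.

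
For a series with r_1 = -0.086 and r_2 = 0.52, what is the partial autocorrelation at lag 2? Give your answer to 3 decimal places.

0.516

φ_{22} = (r_2 − r_1²) / (1 − r_1²)
r_1² = (-0.086)² = 0.007396
Numerator = 0.52 − 0.0074 = 0.5126; denominator = 1 − 0.0074 = 0.9926
φ_{22} = 0.5126 / 0.9926 = 0.516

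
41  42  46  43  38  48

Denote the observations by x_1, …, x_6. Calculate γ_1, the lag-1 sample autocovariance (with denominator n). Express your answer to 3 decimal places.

-4.333

Mean x̄ = (41 + 42 + 46 + 43 + 38 + 48)/6 = 43.0000
Deviations: -2.0000, -1.0000, 3.0000, 0.0000, -5.0000, 5.0000
Σ_{t=1}^{5}(x_t−x̄)(x_{t+1}−x̄) = -26.0000
γ_1 = -26.0000 / 6 = -4.333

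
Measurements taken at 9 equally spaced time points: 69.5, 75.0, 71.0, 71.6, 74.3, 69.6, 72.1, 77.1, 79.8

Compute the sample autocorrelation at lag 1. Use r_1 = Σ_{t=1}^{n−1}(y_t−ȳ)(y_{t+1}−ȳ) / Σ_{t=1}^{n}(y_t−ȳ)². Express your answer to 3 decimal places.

0.130

Mean ȳ = (69.5 + 75.0 + 71.0 + 71.6 + 74.3 + 69.6 + 72.1 + 77.1 + 79.8)/9 = 73.3333
Numerator Σ_{t=1}^{8}(y_t−ȳ)(y_{t+1}−ȳ) = 12.7989
Denominator Σ(y_t−ȳ)² = 98.3200
r_1 = 12.7989 / 98.3200 = 0.130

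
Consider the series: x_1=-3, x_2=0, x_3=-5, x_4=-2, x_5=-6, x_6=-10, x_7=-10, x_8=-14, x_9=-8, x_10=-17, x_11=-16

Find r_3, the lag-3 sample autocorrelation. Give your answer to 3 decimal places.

0.249

Mean x̄ = (-3 + 0 − 5 − 2 − 6 − 10 − 10 − 14 − 8 − 17 − 16)/11 = -8.2727
Numerator Σ_{t=1}^{8}(x_t−x̄)(x_{t+3}−x̄) = 81.2314
Denominator Σ(x_t−x̄)² = 326.1818
r_3 = 81.2314 / 326.1818 = 0.249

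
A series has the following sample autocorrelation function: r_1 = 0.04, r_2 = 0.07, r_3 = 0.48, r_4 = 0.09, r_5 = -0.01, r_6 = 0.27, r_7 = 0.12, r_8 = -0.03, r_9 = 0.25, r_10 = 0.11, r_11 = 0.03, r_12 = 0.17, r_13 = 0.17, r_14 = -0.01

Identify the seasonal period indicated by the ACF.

The largest autocorrelation is r_3 = 0.48, with weaker echoes at lags 6 (0.27) and 9 (0.25); the remaining lags stay at or below 0.17.
The dominant spike at lag 3 indicates a seasonal period of 3.

3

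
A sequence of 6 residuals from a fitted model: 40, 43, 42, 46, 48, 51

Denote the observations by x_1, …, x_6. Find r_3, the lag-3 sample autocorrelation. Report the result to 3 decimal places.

Mean x̄ = (40 + 43 + 42 + 46 + 48 + 51)/6 = 45.0000
Deviations from mean: -5.0000, -2.0000, -3.0000, 1.0000, 3.0000, 6.0000
Σ(x_t−x̄)(x_{t+3}−x̄) = (-5.0000) + (-6.0000) + (-18.0000) = -29.0000
Denominator Σ(x_t−x̄)² = 84.0000
r_3 = -29.0000 / 84.0000 = -0.345

-0.345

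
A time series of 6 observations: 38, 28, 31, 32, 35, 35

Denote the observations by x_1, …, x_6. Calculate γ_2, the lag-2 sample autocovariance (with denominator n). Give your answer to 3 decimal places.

-1.759

Mean x̄ = (38 + 28 + 31 + 32 + 35 + 35)/6 = 33.1667
Σ_{t=1}^{4}(x_t−x̄)(x_{t+2}−x̄) = -10.5556
γ_2 = -10.5556 / 6 = -1.759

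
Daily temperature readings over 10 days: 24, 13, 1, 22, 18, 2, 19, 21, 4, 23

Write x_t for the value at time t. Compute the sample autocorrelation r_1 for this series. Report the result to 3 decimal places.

Mean x̄ = (24 + 13 + 1 + 22 + 18 + 2 + 19 + 21 + 4 + 23)/10 = 14.7000
Numerator Σ_{t=1}^{9}(x_t−x̄)(x_{t+1}−x̄) = -294.0900
Denominator Σ(x_t−x̄)² = 744.1000
r_1 = -294.0900 / 744.1000 = -0.395

-0.395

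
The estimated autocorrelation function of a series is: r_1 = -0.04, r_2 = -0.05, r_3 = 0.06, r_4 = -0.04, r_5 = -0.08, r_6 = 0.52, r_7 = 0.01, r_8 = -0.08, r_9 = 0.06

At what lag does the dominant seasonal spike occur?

The largest autocorrelation is r_6 = 0.52; the remaining lags stay at or below 0.06.
The dominant spike at lag 6 indicates a seasonal period of 6.

6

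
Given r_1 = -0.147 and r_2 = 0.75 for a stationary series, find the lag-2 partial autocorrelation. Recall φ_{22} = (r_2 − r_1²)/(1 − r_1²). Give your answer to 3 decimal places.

0.744

φ_{22} = (r_2 − r_1²) / (1 − r_1²)
r_1² = (-0.147)² = 0.021609
Numerator = 0.75 − 0.0216 = 0.7284; denominator = 1 − 0.0216 = 0.9784
φ_{22} = 0.7284 / 0.9784 = 0.744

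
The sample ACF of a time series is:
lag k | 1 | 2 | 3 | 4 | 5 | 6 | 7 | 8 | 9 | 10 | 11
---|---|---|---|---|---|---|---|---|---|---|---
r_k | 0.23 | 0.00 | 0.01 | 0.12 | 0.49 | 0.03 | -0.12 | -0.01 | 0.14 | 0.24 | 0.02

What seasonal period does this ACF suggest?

The largest autocorrelation is r_5 = 0.49, with a weaker echo at lag 10 (0.24); the remaining lags stay at or below 0.23. The elevated value at lag 1 (0.23), dropping to 0.00 at lag 2, reflects decaying short-term dependence rather than seasonality.
The dominant spike at lag 5 indicates a seasonal period of 5.

5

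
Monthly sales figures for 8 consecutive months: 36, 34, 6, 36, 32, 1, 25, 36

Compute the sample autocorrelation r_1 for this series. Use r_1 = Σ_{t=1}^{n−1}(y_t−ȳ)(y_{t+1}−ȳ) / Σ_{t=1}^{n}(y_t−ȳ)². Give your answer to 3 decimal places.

-0.253

Mean ȳ = (36 + 34 + 6 + 36 + 32 + 1 + 25 + 36)/8 = 25.7500
Deviations from mean: 10.2500, 8.2500, -19.7500, 10.2500, 6.2500, -24.7500, -0.7500, 10.2500
Numerator Σ_{t=1}^{7}(y_t−ȳ)(y_{t+1}−ȳ) = -360.5625
Denominator Σ(y_t−ȳ)² = 1425.5000
r_1 = -360.5625 / 1425.5000 = -0.253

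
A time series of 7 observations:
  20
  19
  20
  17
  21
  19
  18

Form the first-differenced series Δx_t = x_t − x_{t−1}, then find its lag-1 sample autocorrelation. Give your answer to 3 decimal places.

-0.706

First differences Δx: -1, 1, -3, 4, -2, -1
Mean of differences = -0.3333
Numerator Σ(Δx_t−Δx̄)(Δx_{t+1}−Δx̄) = -22.1111
Denominator Σ(Δx_t−Δx̄)² = 31.3333
r_1(Δx) = -22.1111 / 31.3333 = -0.706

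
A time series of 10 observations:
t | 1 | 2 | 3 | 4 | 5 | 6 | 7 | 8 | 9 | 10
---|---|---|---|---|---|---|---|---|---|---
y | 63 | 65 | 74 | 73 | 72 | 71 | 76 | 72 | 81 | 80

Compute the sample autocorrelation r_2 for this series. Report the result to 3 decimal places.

Mean ȳ = (63 + 65 + 74 + 73 + 72 + 71 + 76 + 72 + 81 + 80)/10 = 72.7000
Numerator Σ_{t=1}^{8}(y_t−ȳ)(y_{t+2}−ȳ) = 4.8200
Denominator Σ(y_t−ȳ)² = 292.1000
r_2 = 4.8200 / 292.1000 = 0.017

0.017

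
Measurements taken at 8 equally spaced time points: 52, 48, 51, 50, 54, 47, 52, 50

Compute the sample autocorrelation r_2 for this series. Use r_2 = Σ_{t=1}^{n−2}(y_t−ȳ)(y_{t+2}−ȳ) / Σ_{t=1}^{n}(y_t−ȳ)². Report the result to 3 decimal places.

Mean ȳ = (52 + 48 + 51 + 50 + 54 + 47 + 52 + 50)/8 = 50.5000
Deviations from mean: 1.5000, -2.5000, 0.5000, -0.5000, 3.5000, -3.5000, 1.5000, -0.5000
Numerator Σ_{t=1}^{6}(y_t−ȳ)(y_{t+2}−ȳ) = 12.5000
Denominator Σ(y_t−ȳ)² = 36.0000
r_2 = 12.5000 / 36.0000 = 0.347

0.347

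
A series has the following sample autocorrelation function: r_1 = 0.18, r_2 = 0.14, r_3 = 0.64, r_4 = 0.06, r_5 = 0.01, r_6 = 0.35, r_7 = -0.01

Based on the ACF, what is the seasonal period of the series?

The largest autocorrelation is r_3 = 0.64, with a weaker echo at lag 6 (0.35); the remaining lags stay at or below 0.18.
The dominant spike at lag 3 indicates a seasonal period of 3.

3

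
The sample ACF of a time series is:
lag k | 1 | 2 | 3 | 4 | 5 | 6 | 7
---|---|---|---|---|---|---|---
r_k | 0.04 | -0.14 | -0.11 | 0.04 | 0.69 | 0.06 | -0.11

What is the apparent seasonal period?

5

The largest autocorrelation is r_5 = 0.69; the remaining lags stay at or below 0.06.
The dominant spike at lag 5 indicates a seasonal period of 5.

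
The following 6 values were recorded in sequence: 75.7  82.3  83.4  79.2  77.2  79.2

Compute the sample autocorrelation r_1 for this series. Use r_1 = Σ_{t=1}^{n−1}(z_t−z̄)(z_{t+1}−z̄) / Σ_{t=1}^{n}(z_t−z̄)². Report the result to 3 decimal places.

0.011

Mean z̄ = (75.7 + 82.3 + 83.4 + 79.2 + 77.2 + 79.2)/6 = 79.5000
Deviations from mean: -3.8000, 2.8000, 3.9000, -0.3000, -2.3000, -0.3000
Numerator Σ_{t=1}^{5}(z_t−z̄)(z_{t+1}−z̄) = 0.4900
Denominator Σ(z_t−z̄)² = 42.9600
r_1 = 0.4900 / 42.9600 = 0.011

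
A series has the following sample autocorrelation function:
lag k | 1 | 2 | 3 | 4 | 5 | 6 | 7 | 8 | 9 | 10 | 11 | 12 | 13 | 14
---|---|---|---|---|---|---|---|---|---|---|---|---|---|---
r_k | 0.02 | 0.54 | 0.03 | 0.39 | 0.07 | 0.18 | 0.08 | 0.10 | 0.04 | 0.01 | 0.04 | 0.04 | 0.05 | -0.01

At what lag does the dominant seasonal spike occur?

The largest autocorrelation is r_2 = 0.54, with weaker echoes at lags 4 (0.39) and 6 (0.18); the remaining lags stay at or below 0.10.
The dominant spike at lag 2 indicates a seasonal period of 2.

2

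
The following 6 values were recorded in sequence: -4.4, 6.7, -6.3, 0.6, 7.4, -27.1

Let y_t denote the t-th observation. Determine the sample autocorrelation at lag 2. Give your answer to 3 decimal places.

-0.103

Mean ȳ = (-4.4 + 6.7 − 6.3 + 0.6 + 7.4 − 27.1)/6 = -3.8500
Deviations from mean: -0.5500, 10.5500, -2.4500, 4.4500, 11.2500, -23.2500
Numerator Σ_{t=1}^{4}(y_t−ȳ)(y_{t+2}−ȳ) = -82.7300
Denominator Σ(y_t−ȳ)² = 804.5350
r_2 = -82.7300 / 804.5350 = -0.103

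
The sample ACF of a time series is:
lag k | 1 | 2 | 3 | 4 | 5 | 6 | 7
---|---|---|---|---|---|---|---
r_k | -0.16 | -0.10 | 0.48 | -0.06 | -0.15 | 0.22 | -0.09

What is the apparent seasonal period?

3

The largest autocorrelation is r_3 = 0.48, with a weaker echo at lag 6 (0.22); the remaining lags stay at or below -0.06.
The dominant spike at lag 3 indicates a seasonal period of 3.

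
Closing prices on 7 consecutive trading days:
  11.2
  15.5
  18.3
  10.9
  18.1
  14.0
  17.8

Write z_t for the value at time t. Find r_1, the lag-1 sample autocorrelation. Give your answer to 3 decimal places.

-0.537

Mean z̄ = (11.2 + 15.5 + 18.3 + 10.9 + 18.1 + 14.0 + 17.8)/7 = 15.1143
Deviations from mean: -3.9143, 0.3857, 3.1857, -4.2143, 2.9857, -1.1143, 2.6857
Σ(z_t−z̄)(z_{t+1}−z̄) = (-1.5098) + (1.2288) + (-13.4255) + (-12.5827) + (-3.3269) + (-2.9927) = -32.6088
Denominator Σ(z_t−z̄)² = 60.7486
r_1 = -32.6088 / 60.7486 = -0.537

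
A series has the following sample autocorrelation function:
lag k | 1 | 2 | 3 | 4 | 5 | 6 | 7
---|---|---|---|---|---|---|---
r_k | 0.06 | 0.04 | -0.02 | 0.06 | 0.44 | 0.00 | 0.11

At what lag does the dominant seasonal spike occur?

The largest autocorrelation is r_5 = 0.44; the remaining lags stay at or below 0.11.
The dominant spike at lag 5 indicates a seasonal period of 5.

5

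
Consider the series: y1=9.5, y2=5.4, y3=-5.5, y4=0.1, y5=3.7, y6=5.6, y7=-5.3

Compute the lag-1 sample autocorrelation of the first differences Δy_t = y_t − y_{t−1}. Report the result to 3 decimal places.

First differences Δy: -4.1, -10.9, 5.6, 3.6, 1.9, -10.9
Mean of differences = -2.4667
Numerator Σ(Δy_t−Δȳ)(Δy_{t+1}−Δȳ) = -15.6511
Denominator Σ(Δy_t−Δȳ)² = 265.8533
r_1(Δy) = -15.6511 / 265.8533 = -0.059

-0.059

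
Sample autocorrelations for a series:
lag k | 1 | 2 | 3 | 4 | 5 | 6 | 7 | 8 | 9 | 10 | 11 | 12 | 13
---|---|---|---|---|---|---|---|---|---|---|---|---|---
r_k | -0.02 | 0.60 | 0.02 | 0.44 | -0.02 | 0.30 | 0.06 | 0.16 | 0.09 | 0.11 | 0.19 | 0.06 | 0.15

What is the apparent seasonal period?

2

The largest autocorrelation is r_2 = 0.60, with weaker echoes at lags 4 (0.44) and 6 (0.30); the remaining lags stay at or below 0.19.
The dominant spike at lag 2 indicates a seasonal period of 2.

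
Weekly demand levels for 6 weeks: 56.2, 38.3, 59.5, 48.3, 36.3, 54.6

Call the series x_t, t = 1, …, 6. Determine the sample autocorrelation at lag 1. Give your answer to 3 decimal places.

-0.555

Mean x̄ = (56.2 + 38.3 + 59.5 + 48.3 + 36.3 + 54.6)/6 = 48.8667
Numerator Σ_{t=1}^{5}(x_t−x̄)(x_{t+1}−x̄) = -260.8011
Denominator Σ(x_t−x̄)² = 469.6133
r_1 = -260.8011 / 469.6133 = -0.555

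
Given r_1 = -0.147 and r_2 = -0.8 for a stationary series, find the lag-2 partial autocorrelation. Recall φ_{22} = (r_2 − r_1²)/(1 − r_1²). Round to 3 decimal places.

φ_{22} = (r_2 − r_1²) / (1 − r_1²)
r_1² = (-0.147)² = 0.021609
Numerator = -0.8 − 0.0216 = -0.8216; denominator = 1 − 0.0216 = 0.9784
φ_{22} = -0.8216 / 0.9784 = -0.840

-0.840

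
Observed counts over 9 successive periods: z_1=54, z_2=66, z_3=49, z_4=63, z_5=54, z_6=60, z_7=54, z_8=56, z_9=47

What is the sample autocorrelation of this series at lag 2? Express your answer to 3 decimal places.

Mean z̄ = (54 + 66 + 49 + 63 + 54 + 60 + 54 + 56 + 47)/9 = 55.8889
Σ(z_t−z̄)(z_{t+2}−z̄) = (13.0123) + (71.9012) + (13.0123) + (29.2346) + (3.5679) + (0.4568) + (16.7901) = 147.9753
Denominator Σ(z_t−z̄)² = 306.8889
r_2 = 147.9753 / 306.8889 = 0.482

0.482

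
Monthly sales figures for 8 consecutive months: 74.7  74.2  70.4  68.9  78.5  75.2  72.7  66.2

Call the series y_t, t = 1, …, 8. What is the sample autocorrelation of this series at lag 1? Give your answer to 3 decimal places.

Mean ȳ = (74.7 + 74.2 + 70.4 + 68.9 + 78.5 + 75.2 + 72.7 + 66.2)/8 = 72.6000
Deviations from mean: 2.1000, 1.6000, -2.2000, -3.7000, 5.9000, 2.6000, 0.1000, -6.4000
Σ(y_t−ȳ)(y_{t+1}−ȳ) = (3.3600) + (-3.5200) + (8.1400) + (-21.8300) + (15.3400) + (0.2600) + (-0.6400) = 1.1100
Denominator Σ(y_t−ȳ)² = 108.0400
r_1 = 1.1100 / 108.0400 = 0.010

0.010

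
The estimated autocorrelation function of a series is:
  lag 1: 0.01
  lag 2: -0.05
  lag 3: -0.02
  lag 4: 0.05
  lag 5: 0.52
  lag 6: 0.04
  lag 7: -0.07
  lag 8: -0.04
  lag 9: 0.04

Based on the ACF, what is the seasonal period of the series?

The largest autocorrelation is r_5 = 0.52; the remaining lags stay at or below 0.05.
The dominant spike at lag 5 indicates a seasonal period of 5.

5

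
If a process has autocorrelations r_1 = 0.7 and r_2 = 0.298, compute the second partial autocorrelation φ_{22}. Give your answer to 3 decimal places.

φ_{22} = (r_2 − r_1²) / (1 − r_1²)
r_1² = (0.7)² = 0.49
Numerator = 0.298 − 0.4900 = -0.1920; denominator = 1 − 0.4900 = 0.5100
φ_{22} = -0.1920 / 0.5100 = -0.376

-0.376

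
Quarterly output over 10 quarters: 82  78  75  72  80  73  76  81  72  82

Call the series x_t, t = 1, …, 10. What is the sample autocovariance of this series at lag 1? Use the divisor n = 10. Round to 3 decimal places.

Mean x̄ = (82 + 78 + 75 + 72 + 80 + 73 + 76 + 81 + 72 + 82)/10 = 77.1000
Σ_{t=1}^{9}(x_t−x̄)(x_{t+1}−x̄) = -58.1100
γ_1 = -58.1100 / 10 = -5.811

-5.811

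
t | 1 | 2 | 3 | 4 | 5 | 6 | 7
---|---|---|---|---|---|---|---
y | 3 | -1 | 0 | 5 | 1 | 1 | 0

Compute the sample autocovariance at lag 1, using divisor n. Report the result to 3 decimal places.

Mean ȳ = (3 − 1 + 0 + 5 + 1 + 1 + 0)/7 = 1.2857
Deviations: 1.7143, -2.2857, -1.2857, 3.7143, -0.2857, -0.2857, -1.2857
Σ_{t=1}^{6}(y_t−ȳ)(y_{t+1}−ȳ) = -6.3673
γ_1 = -6.3673 / 7 = -0.910

-0.910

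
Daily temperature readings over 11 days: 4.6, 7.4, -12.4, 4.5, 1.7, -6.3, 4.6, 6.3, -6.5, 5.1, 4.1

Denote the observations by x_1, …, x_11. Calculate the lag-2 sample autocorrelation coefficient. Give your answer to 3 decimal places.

-0.290

Mean x̄ = (4.6 + 7.4 − 12.4 + 4.5 + 1.7 − 6.3 + 4.6 + 6.3 − 6.5 + 5.1 + 4.1)/11 = 1.1909
Numerator Σ_{t=1}^{9}(x_t−x̄)(x_{t+2}−x̄) = -122.6502
Denominator Σ(x_t−x̄)² = 422.8291
r_2 = -122.6502 / 422.8291 = -0.290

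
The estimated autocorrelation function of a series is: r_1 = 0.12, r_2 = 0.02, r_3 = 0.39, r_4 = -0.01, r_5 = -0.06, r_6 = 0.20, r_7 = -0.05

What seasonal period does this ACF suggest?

3

The largest autocorrelation is r_3 = 0.39, with a weaker echo at lag 6 (0.20); the remaining lags stay at or below 0.12.
The dominant spike at lag 3 indicates a seasonal period of 3.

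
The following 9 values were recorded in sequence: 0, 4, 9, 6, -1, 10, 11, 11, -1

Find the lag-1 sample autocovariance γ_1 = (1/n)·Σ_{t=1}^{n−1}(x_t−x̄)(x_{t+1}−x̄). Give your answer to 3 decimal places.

Mean x̄ = (0 + 4 + 9 + 6 − 1 + 10 + 11 + 11 − 1)/9 = 5.4444
Σ_{t=1}^{8}(x_t−x̄)(x_{t+1}−x̄) = -7.8642
γ_1 = -7.8642 / 9 = -0.874

-0.874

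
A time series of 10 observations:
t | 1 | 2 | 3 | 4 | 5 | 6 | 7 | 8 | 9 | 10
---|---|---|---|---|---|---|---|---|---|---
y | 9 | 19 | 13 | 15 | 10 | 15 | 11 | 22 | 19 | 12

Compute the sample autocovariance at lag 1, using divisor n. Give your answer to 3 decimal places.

-4.225

Mean ȳ = (9 + 19 + 13 + 15 + 10 + 15 + 11 + 22 + 19 + 12)/10 = 14.5000
Σ_{t=1}^{9}(y_t−ȳ)(y_{t+1}−ȳ) = -42.2500
γ_1 = -42.2500 / 10 = -4.225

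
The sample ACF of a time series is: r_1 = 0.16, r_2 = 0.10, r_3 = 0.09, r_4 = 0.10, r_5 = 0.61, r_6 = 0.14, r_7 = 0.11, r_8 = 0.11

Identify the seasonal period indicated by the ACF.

5

The largest autocorrelation is r_5 = 0.61; the remaining lags stay at or below 0.16.
The dominant spike at lag 5 indicates a seasonal period of 5.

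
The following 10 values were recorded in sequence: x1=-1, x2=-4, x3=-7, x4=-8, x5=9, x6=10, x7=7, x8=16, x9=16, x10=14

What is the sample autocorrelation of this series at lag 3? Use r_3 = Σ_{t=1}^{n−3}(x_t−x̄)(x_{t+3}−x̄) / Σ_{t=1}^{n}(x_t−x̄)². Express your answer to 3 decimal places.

Mean x̄ = (-1 − 4 − 7 − 8 + 9 + 10 + 7 + 16 + 16 + 14)/10 = 5.2000
Σ(x_t−x̄)(x_{t+3}−x̄) = (81.8400) + (-34.9600) + (-58.5600) + (-23.7600) + (41.0400) + (51.8400) + (15.8400) = 73.2800
Denominator Σ(x_t−x̄)² = 797.6000
r_3 = 73.2800 / 797.6000 = 0.092

0.092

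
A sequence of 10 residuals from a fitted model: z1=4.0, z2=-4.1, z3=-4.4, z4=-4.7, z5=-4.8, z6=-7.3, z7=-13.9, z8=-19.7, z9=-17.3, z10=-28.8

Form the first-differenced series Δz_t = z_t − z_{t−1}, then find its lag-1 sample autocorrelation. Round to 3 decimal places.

First differences Δz: -8.1, -0.3, -0.3, -0.1, -2.5, -6.6, -5.8, 2.4, -11.5
Mean of differences = -3.6444
Numerator Σ(Δz_t−Δz̄)(Δz_{t+1}−Δz̄) = -45.3286
Denominator Σ(Δz_t−Δz̄)² = 167.7222
r_1(Δz) = -45.3286 / 167.7222 = -0.270

-0.270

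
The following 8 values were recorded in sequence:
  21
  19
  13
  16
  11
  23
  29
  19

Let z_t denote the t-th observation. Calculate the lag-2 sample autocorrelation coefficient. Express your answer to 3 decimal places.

Mean z̄ = (21 + 19 + 13 + 16 + 11 + 23 + 29 + 19)/8 = 18.8750
Deviations from mean: 2.1250, 0.1250, -5.8750, -2.8750, -7.8750, 4.1250, 10.1250, 0.1250
Numerator Σ_{t=1}^{6}(z_t−z̄)(z_{t+2}−z̄) = -57.6563
Denominator Σ(z_t−z̄)² = 228.8750
r_2 = -57.6563 / 228.8750 = -0.252

-0.252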